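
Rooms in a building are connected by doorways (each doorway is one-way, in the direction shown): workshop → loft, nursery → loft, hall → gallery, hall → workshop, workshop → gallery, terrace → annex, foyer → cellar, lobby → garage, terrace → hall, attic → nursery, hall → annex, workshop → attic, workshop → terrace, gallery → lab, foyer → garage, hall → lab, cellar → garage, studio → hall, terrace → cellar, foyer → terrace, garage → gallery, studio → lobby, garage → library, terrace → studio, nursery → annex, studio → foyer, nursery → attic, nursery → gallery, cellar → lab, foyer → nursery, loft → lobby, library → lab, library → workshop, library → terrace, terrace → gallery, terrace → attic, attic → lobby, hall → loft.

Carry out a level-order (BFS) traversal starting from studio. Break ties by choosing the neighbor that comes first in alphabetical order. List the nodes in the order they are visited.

Visit studio; enqueue foyer, hall, lobby → queue [foyer, hall, lobby]
Visit foyer; enqueue cellar, garage, nursery, terrace → queue [hall, lobby, cellar, garage, nursery, terrace]
Visit hall; enqueue annex, gallery, lab, loft, workshop → queue [lobby, cellar, garage, nursery, terrace, annex, gallery, lab, loft, workshop]
Visit lobby → queue [cellar, garage, nursery, terrace, annex, gallery, lab, loft, workshop]
Visit cellar → queue [garage, nursery, terrace, annex, gallery, lab, loft, workshop]
Visit garage; enqueue library → queue [nursery, terrace, annex, gallery, lab, loft, workshop, library]
Visit nursery; enqueue attic → queue [terrace, annex, gallery, lab, loft, workshop, library, attic]
Visit terrace → queue [annex, gallery, lab, loft, workshop, library, attic]
Visit annex → queue [gallery, lab, loft, workshop, library, attic]
Visit gallery → queue [lab, loft, workshop, library, attic]
Visit lab → queue [loft, workshop, library, attic]
Visit loft → queue [workshop, library, attic]
Visit workshop → queue [library, attic]
Visit library → queue [attic]
Visit attic → queue []

studio → foyer → hall → lobby → cellar → garage → nursery → terrace → annex → gallery → lab → loft → workshop → library → attic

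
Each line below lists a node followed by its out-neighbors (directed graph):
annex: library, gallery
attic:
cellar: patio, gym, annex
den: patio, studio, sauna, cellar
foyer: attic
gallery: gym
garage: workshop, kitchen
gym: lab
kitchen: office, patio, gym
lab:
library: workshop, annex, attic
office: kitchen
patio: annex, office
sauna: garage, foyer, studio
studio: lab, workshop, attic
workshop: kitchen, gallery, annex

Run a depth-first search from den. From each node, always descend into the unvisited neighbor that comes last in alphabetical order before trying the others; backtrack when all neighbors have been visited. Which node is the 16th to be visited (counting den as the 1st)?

cellar

Visit den
den → studio
studio → workshop
workshop → kitchen
kitchen → patio
patio → office
patio → annex
annex → library
library → attic
annex → gallery
gallery → gym
gym → lab
den → sauna
sauna → garage
sauna → foyer
den → cellar

Visit order: den, studio, workshop, kitchen, patio, office, annex, library, attic, gallery, gym, lab, sauna, garage, foyer, cellar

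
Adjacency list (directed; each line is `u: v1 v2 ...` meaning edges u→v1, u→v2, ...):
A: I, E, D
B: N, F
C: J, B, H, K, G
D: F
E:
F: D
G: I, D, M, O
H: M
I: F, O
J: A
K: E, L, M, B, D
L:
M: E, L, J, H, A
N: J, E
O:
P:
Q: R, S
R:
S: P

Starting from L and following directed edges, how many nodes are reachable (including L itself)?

1

BFS from L visits: L
Reachable nodes: 1 of 19 total.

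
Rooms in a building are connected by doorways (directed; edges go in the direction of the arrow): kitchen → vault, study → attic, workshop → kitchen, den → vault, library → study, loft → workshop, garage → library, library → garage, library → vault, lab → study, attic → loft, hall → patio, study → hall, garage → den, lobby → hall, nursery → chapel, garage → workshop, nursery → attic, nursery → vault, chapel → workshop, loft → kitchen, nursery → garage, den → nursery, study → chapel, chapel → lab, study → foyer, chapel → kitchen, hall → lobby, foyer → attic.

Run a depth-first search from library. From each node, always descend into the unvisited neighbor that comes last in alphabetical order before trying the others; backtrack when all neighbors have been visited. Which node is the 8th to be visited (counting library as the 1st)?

Visit library
library → vault
library → study
study → hall
hall → patio
hall → lobby
study → foyer
foyer → attic
attic → loft
loft → workshop
workshop → kitchen
study → chapel
chapel → lab
library → garage
garage → den
den → nursery

Visit order: library, vault, study, hall, patio, lobby, foyer, attic, loft, workshop, kitchen, chapel, lab, garage, den, nursery

attic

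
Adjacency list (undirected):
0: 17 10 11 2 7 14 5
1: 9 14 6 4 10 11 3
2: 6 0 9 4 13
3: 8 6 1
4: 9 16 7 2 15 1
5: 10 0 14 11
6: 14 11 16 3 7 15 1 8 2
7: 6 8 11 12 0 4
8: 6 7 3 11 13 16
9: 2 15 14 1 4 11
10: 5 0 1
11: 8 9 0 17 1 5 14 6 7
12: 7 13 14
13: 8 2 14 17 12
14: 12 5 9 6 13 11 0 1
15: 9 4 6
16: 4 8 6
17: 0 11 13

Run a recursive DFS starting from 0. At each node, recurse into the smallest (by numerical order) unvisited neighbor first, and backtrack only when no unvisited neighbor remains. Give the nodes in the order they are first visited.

0, 2, 4, 1, 3, 6, 7, 8, 11, 5, 10, 14, 9, 15, 12, 13, 17, 16

Visit 0
0 → 2
2 → 4
4 → 1
1 → 3
3 → 6
6 → 7
7 → 8
8 → 11
11 → 5
5 → 10
5 → 14
14 → 9
9 → 15
14 → 12
12 → 13
13 → 17
8 → 16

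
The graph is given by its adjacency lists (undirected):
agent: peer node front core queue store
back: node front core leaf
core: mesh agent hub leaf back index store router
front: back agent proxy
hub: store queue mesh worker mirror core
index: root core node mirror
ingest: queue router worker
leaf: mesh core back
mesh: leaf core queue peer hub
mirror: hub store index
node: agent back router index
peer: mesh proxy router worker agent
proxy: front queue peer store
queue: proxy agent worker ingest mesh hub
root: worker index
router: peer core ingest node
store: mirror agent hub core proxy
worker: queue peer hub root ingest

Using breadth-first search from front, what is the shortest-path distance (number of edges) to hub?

3

Level 0: front
Level 1: agent, back, proxy
Level 2: core, leaf, node, peer, queue, store
Level 3: hub, index, ingest, mesh, mirror, router, worker
Level 4: root
hub first appears at level 3.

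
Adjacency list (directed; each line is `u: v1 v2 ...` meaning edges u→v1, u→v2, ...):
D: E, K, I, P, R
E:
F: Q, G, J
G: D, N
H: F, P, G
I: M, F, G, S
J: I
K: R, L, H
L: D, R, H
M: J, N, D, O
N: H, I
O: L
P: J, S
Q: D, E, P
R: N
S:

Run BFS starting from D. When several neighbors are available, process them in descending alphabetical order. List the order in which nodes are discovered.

D R P K I E N S J L H M G F O Q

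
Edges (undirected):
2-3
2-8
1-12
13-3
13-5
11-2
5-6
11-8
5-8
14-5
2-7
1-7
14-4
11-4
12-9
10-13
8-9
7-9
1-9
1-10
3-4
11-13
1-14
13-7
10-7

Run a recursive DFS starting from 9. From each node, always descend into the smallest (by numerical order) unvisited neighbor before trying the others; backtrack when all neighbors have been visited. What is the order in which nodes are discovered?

9, 1, 7, 2, 3, 4, 11, 8, 5, 6, 13, 10, 14, 12

Visit 9
9 → 1
1 → 7
7 → 2
2 → 3
3 → 4
4 → 11
11 → 8
8 → 5
5 → 6
5 → 13
13 → 10
5 → 14
1 → 12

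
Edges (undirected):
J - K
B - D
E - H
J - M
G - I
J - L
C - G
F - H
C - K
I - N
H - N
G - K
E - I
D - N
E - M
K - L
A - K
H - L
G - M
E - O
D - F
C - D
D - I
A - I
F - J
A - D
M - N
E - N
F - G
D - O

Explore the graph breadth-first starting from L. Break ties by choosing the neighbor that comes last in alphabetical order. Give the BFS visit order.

L, K, J, H, G, C, A, M, F, N, E, I, D, O, B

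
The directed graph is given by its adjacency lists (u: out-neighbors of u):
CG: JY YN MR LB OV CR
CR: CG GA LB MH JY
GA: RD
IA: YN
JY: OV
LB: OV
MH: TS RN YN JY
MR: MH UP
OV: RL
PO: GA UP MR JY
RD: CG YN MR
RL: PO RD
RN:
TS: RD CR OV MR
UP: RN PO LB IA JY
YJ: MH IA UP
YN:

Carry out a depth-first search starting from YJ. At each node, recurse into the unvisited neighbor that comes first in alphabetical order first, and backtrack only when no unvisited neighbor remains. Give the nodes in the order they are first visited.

Visit YJ
YJ → IA
IA → YN
YJ → MH
MH → JY
JY → OV
OV → RL
RL → PO
PO → GA
GA → RD
RD → CG
CG → CR
CR → LB
CG → MR
MR → UP
UP → RN
MH → TS

YJ, IA, YN, MH, JY, OV, RL, PO, GA, RD, CG, CR, LB, MR, UP, RN, TS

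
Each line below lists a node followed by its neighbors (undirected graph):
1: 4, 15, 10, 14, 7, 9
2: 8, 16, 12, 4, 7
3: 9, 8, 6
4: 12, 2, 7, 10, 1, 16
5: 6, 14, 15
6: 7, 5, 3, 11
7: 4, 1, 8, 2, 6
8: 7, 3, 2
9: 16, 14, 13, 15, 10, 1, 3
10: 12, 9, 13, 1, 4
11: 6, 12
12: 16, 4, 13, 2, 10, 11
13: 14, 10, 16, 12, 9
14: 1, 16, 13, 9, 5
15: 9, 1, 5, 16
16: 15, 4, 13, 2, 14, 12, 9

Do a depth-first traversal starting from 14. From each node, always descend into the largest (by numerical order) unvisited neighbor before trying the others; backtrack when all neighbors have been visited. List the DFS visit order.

Visit 14
14 → 16
16 → 15
15 → 9
9 → 13
13 → 12
12 → 11
11 → 6
6 → 7
7 → 8
8 → 3
8 → 2
2 → 4
4 → 10
10 → 1
6 → 5

14 → 16 → 15 → 9 → 13 → 12 → 11 → 6 → 7 → 8 → 3 → 2 → 4 → 10 → 1 → 5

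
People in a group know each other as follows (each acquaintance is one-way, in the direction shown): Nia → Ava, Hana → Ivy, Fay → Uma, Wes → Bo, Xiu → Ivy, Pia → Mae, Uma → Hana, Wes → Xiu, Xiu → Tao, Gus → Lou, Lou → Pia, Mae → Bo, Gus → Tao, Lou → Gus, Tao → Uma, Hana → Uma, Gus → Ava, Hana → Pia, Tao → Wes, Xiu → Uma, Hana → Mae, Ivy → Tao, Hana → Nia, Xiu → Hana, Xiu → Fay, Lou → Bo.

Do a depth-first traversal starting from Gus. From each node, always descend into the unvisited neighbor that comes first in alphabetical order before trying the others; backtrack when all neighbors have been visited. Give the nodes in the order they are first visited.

Visit Gus
Gus → Ava
Gus → Lou
Lou → Bo
Lou → Pia
Pia → Mae
Gus → Tao
Tao → Uma
Uma → Hana
Hana → Ivy
Hana → Nia
Tao → Wes
Wes → Xiu
Xiu → Fay

Gus Ava Lou Bo Pia Mae Tao Uma Hana Ivy Nia Wes Xiu Fay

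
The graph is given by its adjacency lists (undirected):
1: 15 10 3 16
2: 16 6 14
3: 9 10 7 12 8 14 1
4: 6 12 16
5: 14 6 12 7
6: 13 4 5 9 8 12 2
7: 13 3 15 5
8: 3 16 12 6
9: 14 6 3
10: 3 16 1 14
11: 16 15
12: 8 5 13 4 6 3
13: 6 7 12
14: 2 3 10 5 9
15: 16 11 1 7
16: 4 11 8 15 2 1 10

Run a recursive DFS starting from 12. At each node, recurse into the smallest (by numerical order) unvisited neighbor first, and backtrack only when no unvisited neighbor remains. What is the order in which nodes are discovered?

Visit 12
12 → 3
3 → 1
1 → 10
10 → 14
14 → 2
2 → 6
6 → 4
4 → 16
16 → 8
16 → 11
11 → 15
15 → 7
7 → 5
7 → 13
6 → 9

12, 3, 1, 10, 14, 2, 6, 4, 16, 8, 11, 15, 7, 5, 13, 9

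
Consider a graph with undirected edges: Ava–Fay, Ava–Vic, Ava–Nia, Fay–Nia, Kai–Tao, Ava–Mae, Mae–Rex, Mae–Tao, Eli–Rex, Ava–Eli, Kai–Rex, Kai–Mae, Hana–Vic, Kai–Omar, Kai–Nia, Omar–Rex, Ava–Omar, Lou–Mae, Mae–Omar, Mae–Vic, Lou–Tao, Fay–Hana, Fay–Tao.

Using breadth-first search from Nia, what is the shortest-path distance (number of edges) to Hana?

2

Level 0: Nia
Level 1: Ava, Fay, Kai
Level 2: Eli, Hana, Mae, Omar, Rex, Tao, Vic
Level 3: Lou
Hana first appears at level 2.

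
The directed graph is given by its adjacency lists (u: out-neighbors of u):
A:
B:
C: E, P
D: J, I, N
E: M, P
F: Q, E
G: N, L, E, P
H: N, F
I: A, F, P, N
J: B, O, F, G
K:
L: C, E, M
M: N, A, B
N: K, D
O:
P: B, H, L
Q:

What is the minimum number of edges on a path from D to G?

2

Level 0: D
Level 1: I, J, N
Level 2: A, B, F, G, K, O, P
Level 3: E, H, L, Q
Level 4: C, M
G first appears at level 2.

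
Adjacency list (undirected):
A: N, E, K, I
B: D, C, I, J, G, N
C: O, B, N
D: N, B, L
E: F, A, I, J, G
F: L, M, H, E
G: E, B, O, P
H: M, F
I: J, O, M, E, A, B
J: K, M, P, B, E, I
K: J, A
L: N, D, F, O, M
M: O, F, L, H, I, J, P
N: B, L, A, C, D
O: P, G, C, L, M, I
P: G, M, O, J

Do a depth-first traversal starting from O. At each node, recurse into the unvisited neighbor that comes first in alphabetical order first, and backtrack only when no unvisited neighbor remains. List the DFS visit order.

Visit O
O → C
C → B
B → D
D → L
L → F
F → E
E → A
A → I
I → J
J → K
J → M
M → H
M → P
P → G
A → N

O, C, B, D, L, F, E, A, I, J, K, M, H, P, G, N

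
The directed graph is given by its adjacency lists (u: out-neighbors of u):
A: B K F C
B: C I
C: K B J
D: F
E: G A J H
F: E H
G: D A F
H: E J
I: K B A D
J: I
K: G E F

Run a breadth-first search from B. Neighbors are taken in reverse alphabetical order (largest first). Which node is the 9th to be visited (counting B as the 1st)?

F

Visit B; enqueue I, C → queue [I, C]
Visit I; enqueue K, D, A → queue [C, K, D, A]
Visit C; enqueue J → queue [K, D, A, J]
Visit K; enqueue G, F, E → queue [D, A, J, G, F, E]
Visit D → queue [A, J, G, F, E]
Visit A → queue [J, G, F, E]
Visit J → queue [G, F, E]
Visit G → queue [F, E]
Visit F; enqueue H → queue [E, H]
Visit E → queue [H]
Visit H → queue []

Visit order: B, I, C, K, D, A, J, G, F, E, H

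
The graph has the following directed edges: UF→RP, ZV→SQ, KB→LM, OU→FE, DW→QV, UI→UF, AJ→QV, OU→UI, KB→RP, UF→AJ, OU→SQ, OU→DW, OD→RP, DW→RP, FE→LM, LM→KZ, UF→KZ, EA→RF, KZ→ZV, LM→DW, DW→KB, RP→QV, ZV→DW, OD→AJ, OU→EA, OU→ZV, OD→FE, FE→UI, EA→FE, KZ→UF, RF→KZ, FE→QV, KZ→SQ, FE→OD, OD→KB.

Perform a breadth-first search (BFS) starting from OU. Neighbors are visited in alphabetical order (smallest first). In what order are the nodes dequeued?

OU DW EA FE SQ UI ZV KB QV RP RF LM OD UF KZ AJ

Visit OU; enqueue DW, EA, FE, SQ, UI, ZV → queue [DW, EA, FE, SQ, UI, ZV]
Visit DW; enqueue KB, QV, RP → queue [EA, FE, SQ, UI, ZV, KB, QV, RP]
Visit EA; enqueue RF → queue [FE, SQ, UI, ZV, KB, QV, RP, RF]
Visit FE; enqueue LM, OD → queue [SQ, UI, ZV, KB, QV, RP, RF, LM, OD]
Visit SQ → queue [UI, ZV, KB, QV, RP, RF, LM, OD]
Visit UI; enqueue UF → queue [ZV, KB, QV, RP, RF, LM, OD, UF]
Visit ZV → queue [KB, QV, RP, RF, LM, OD, UF]
Visit KB → queue [QV, RP, RF, LM, OD, UF]
Visit QV → queue [RP, RF, LM, OD, UF]
Visit RP → queue [RF, LM, OD, UF]
Visit RF; enqueue KZ → queue [LM, OD, UF, KZ]
Visit LM → queue [OD, UF, KZ]
Visit OD; enqueue AJ → queue [UF, KZ, AJ]
Visit UF → queue [KZ, AJ]
Visit KZ → queue [AJ]
Visit AJ → queue []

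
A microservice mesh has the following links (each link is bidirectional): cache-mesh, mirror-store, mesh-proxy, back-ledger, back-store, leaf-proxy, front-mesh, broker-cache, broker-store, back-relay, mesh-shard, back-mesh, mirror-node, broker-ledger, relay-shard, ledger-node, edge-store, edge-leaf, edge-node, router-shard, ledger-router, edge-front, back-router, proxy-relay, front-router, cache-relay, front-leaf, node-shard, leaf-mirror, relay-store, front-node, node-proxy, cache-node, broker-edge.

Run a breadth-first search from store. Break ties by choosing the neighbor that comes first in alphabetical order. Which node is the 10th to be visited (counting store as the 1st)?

cache

Visit store; enqueue back, broker, edge, mirror, relay → queue [back, broker, edge, mirror, relay]
Visit back; enqueue ledger, mesh, router → queue [broker, edge, mirror, relay, ledger, mesh, router]
Visit broker; enqueue cache → queue [edge, mirror, relay, ledger, mesh, router, cache]
Visit edge; enqueue front, leaf, node → queue [mirror, relay, ledger, mesh, router, cache, front, leaf, node]
Visit mirror → queue [relay, ledger, mesh, router, cache, front, leaf, node]
Visit relay; enqueue proxy, shard → queue [ledger, mesh, router, cache, front, leaf, node, proxy, shard]
Visit ledger → queue [mesh, router, cache, front, leaf, node, proxy, shard]
Visit mesh → queue [router, cache, front, leaf, node, proxy, shard]
Visit router → queue [cache, front, leaf, node, proxy, shard]
Visit cache → queue [front, leaf, node, proxy, shard]
Visit front → queue [leaf, node, proxy, shard]
Visit leaf → queue [node, proxy, shard]
Visit node → queue [proxy, shard]
Visit proxy → queue [shard]
Visit shard → queue []

Visit order: store, back, broker, edge, mirror, relay, ledger, mesh, router, cache, front, leaf, node, proxy, shard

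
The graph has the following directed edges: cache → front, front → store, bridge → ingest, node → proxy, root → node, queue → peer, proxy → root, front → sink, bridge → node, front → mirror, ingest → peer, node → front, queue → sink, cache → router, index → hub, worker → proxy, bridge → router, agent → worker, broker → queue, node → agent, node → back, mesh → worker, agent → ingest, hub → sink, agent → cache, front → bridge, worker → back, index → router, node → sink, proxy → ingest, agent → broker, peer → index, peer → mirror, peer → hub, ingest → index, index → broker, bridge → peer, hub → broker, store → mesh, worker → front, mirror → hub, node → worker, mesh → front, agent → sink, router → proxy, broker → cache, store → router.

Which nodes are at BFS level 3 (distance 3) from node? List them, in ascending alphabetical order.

Level 0: node
Level 1: agent, back, front, proxy, sink, worker
Level 2: bridge, broker, cache, ingest, mirror, root, store
Level 3: hub, index, mesh, peer, queue, router

hub, index, mesh, peer, queue, router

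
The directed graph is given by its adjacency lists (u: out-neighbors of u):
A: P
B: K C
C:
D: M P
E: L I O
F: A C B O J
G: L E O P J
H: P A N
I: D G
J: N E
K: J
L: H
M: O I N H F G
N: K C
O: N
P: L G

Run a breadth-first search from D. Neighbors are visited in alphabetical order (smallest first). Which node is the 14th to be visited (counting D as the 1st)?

Visit D; enqueue M, P → queue [M, P]
Visit M; enqueue F, G, H, I, N, O → queue [P, F, G, H, I, N, O]
Visit P; enqueue L → queue [F, G, H, I, N, O, L]
Visit F; enqueue A, B, C, J → queue [G, H, I, N, O, L, A, B, C, J]
Visit G; enqueue E → queue [H, I, N, O, L, A, B, C, J, E]
Visit H → queue [I, N, O, L, A, B, C, J, E]
Visit I → queue [N, O, L, A, B, C, J, E]
Visit N; enqueue K → queue [O, L, A, B, C, J, E, K]
Visit O → queue [L, A, B, C, J, E, K]
Visit L → queue [A, B, C, J, E, K]
Visit A → queue [B, C, J, E, K]
Visit B → queue [C, J, E, K]
Visit C → queue [J, E, K]
Visit J → queue [E, K]
Visit E → queue [K]
Visit K → queue []

Visit order: D, M, P, F, G, H, I, N, O, L, A, B, C, J, E, K

J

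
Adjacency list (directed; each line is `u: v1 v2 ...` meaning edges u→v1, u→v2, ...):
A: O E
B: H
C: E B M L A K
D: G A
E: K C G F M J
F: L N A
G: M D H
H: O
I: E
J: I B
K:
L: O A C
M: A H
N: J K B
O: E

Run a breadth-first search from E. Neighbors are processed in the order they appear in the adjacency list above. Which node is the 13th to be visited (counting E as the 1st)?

Visit E; enqueue K, C, G, F, M, J → queue [K, C, G, F, M, J]
Visit K → queue [C, G, F, M, J]
Visit C; enqueue B, L, A → queue [G, F, M, J, B, L, A]
Visit G; enqueue D, H → queue [F, M, J, B, L, A, D, H]
Visit F; enqueue N → queue [M, J, B, L, A, D, H, N]
Visit M → queue [J, B, L, A, D, H, N]
Visit J; enqueue I → queue [B, L, A, D, H, N, I]
Visit B → queue [L, A, D, H, N, I]
Visit L; enqueue O → queue [A, D, H, N, I, O]
Visit A → queue [D, H, N, I, O]
Visit D → queue [H, N, I, O]
Visit H → queue [N, I, O]
Visit N → queue [I, O]
Visit I → queue [O]
Visit O → queue []

Visit order: E, K, C, G, F, M, J, B, L, A, D, H, N, I, O

N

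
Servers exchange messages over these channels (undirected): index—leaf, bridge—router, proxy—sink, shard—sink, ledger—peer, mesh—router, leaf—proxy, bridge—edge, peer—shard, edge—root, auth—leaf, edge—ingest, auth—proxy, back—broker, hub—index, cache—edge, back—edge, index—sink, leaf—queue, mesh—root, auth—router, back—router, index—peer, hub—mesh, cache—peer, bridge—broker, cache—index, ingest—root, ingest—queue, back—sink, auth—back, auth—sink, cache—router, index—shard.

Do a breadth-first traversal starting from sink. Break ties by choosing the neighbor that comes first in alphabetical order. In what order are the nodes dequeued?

sink auth back index proxy shard leaf router broker edge cache hub peer queue bridge mesh ingest root ledger

Visit sink; enqueue auth, back, index, proxy, shard → queue [auth, back, index, proxy, shard]
Visit auth; enqueue leaf, router → queue [back, index, proxy, shard, leaf, router]
Visit back; enqueue broker, edge → queue [index, proxy, shard, leaf, router, broker, edge]
Visit index; enqueue cache, hub, peer → queue [proxy, shard, leaf, router, broker, edge, cache, hub, peer]
Visit proxy → queue [shard, leaf, router, broker, edge, cache, hub, peer]
Visit shard → queue [leaf, router, broker, edge, cache, hub, peer]
Visit leaf; enqueue queue → queue [router, broker, edge, cache, hub, peer, queue]
Visit router; enqueue bridge, mesh → queue [broker, edge, cache, hub, peer, queue, bridge, mesh]
Visit broker → queue [edge, cache, hub, peer, queue, bridge, mesh]
Visit edge; enqueue ingest, root → queue [cache, hub, peer, queue, bridge, mesh, ingest, root]
Visit cache → queue [hub, peer, queue, bridge, mesh, ingest, root]
Visit hub → queue [peer, queue, bridge, mesh, ingest, root]
Visit peer; enqueue ledger → queue [queue, bridge, mesh, ingest, root, ledger]
Visit queue → queue [bridge, mesh, ingest, root, ledger]
Visit bridge → queue [mesh, ingest, root, ledger]
Visit mesh → queue [ingest, root, ledger]
Visit ingest → queue [root, ledger]
Visit root → queue [ledger]
Visit ledger → queue []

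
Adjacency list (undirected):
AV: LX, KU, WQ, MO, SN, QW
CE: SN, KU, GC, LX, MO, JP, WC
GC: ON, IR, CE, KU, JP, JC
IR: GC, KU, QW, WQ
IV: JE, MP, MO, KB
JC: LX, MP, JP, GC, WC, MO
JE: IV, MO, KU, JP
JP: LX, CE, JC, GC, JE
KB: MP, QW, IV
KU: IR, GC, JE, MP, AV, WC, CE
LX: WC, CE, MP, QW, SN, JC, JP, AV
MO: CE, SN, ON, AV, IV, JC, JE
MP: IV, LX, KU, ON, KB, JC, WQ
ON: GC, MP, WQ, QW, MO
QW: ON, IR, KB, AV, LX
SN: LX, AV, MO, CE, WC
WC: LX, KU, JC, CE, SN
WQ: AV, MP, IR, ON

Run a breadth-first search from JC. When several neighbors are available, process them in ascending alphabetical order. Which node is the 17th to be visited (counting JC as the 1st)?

KB

Visit JC; enqueue GC, JP, LX, MO, MP, WC → queue [GC, JP, LX, MO, MP, WC]
Visit GC; enqueue CE, IR, KU, ON → queue [JP, LX, MO, MP, WC, CE, IR, KU, ON]
Visit JP; enqueue JE → queue [LX, MO, MP, WC, CE, IR, KU, ON, JE]
Visit LX; enqueue AV, QW, SN → queue [MO, MP, WC, CE, IR, KU, ON, JE, AV, QW, SN]
Visit MO; enqueue IV → queue [MP, WC, CE, IR, KU, ON, JE, AV, QW, SN, IV]
Visit MP; enqueue KB, WQ → queue [WC, CE, IR, KU, ON, JE, AV, QW, SN, IV, KB, WQ]
Visit WC → queue [CE, IR, KU, ON, JE, AV, QW, SN, IV, KB, WQ]
Visit CE → queue [IR, KU, ON, JE, AV, QW, SN, IV, KB, WQ]
Visit IR → queue [KU, ON, JE, AV, QW, SN, IV, KB, WQ]
Visit KU → queue [ON, JE, AV, QW, SN, IV, KB, WQ]
Visit ON → queue [JE, AV, QW, SN, IV, KB, WQ]
Visit JE → queue [AV, QW, SN, IV, KB, WQ]
Visit AV → queue [QW, SN, IV, KB, WQ]
Visit QW → queue [SN, IV, KB, WQ]
Visit SN → queue [IV, KB, WQ]
Visit IV → queue [KB, WQ]
Visit KB → queue [WQ]
Visit WQ → queue []

Visit order: JC, GC, JP, LX, MO, MP, WC, CE, IR, KU, ON, JE, AV, QW, SN, IV, KB, WQ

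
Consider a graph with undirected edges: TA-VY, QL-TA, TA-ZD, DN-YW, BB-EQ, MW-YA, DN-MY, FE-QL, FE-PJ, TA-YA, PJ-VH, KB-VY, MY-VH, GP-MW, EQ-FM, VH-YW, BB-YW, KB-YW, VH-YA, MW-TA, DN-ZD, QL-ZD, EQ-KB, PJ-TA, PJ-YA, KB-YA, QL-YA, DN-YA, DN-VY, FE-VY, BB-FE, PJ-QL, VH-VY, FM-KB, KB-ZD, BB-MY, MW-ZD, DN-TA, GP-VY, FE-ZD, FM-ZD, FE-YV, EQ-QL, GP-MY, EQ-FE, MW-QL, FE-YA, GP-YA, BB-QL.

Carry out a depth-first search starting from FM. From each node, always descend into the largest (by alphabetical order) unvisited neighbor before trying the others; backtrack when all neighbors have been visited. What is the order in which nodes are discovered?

FM → ZD → TA → YA → VH → YW → KB → VY → GP → MY → DN → BB → QL → PJ → FE → YV → EQ → MW

Visit FM
FM → ZD
ZD → TA
TA → YA
YA → VH
VH → YW
YW → KB
KB → VY
VY → GP
GP → MY
MY → DN
MY → BB
BB → QL
QL → PJ
PJ → FE
FE → YV
FE → EQ
QL → MW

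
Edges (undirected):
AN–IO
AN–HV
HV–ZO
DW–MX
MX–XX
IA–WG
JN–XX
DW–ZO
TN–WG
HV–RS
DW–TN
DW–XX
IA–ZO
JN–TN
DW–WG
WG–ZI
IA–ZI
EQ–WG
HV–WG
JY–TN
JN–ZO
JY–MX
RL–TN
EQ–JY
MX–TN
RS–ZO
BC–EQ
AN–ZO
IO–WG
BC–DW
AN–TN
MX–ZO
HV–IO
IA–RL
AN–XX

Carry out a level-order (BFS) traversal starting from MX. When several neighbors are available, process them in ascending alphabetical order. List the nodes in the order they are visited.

MX, DW, JY, TN, XX, ZO, BC, WG, EQ, AN, JN, RL, HV, IA, RS, IO, ZI

Visit MX; enqueue DW, JY, TN, XX, ZO → queue [DW, JY, TN, XX, ZO]
Visit DW; enqueue BC, WG → queue [JY, TN, XX, ZO, BC, WG]
Visit JY; enqueue EQ → queue [TN, XX, ZO, BC, WG, EQ]
Visit TN; enqueue AN, JN, RL → queue [XX, ZO, BC, WG, EQ, AN, JN, RL]
Visit XX → queue [ZO, BC, WG, EQ, AN, JN, RL]
Visit ZO; enqueue HV, IA, RS → queue [BC, WG, EQ, AN, JN, RL, HV, IA, RS]
Visit BC → queue [WG, EQ, AN, JN, RL, HV, IA, RS]
Visit WG; enqueue IO, ZI → queue [EQ, AN, JN, RL, HV, IA, RS, IO, ZI]
Visit EQ → queue [AN, JN, RL, HV, IA, RS, IO, ZI]
Visit AN → queue [JN, RL, HV, IA, RS, IO, ZI]
Visit JN → queue [RL, HV, IA, RS, IO, ZI]
Visit RL → queue [HV, IA, RS, IO, ZI]
Visit HV → queue [IA, RS, IO, ZI]
Visit IA → queue [RS, IO, ZI]
Visit RS → queue [IO, ZI]
Visit IO → queue [ZI]
Visit ZI → queue []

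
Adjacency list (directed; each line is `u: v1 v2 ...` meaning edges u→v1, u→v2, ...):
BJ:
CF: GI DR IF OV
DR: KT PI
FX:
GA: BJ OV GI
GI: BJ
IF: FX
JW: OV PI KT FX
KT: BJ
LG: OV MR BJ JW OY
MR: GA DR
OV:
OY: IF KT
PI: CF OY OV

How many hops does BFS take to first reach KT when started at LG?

Level 0: LG
Level 1: BJ, JW, MR, OV, OY
Level 2: DR, FX, GA, IF, KT, PI
Level 3: CF, GI
KT first appears at level 2.

2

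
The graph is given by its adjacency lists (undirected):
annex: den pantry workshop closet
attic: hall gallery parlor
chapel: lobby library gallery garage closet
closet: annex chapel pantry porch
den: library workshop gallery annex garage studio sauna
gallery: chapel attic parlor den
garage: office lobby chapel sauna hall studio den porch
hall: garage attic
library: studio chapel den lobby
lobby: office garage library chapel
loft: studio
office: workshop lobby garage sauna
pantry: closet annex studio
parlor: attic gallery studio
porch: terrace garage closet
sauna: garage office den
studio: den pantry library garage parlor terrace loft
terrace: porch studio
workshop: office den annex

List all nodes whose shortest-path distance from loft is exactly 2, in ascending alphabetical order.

den, garage, library, pantry, parlor, terrace

Level 0: loft
Level 1: studio
Level 2: den, garage, library, pantry, parlor, terrace
Level 3: annex, attic, chapel, closet, gallery, hall, lobby, office, porch, sauna, workshop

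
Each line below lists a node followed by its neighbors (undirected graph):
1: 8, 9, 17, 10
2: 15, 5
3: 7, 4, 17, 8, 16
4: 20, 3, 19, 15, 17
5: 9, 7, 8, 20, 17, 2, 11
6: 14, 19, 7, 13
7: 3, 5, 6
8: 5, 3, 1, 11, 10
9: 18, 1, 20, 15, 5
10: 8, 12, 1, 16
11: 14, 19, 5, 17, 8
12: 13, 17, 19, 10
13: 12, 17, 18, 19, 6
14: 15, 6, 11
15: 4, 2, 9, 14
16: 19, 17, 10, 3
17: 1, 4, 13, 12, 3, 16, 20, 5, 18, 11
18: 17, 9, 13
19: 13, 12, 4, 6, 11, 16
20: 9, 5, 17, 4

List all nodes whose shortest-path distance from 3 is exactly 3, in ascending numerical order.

2, 9, 14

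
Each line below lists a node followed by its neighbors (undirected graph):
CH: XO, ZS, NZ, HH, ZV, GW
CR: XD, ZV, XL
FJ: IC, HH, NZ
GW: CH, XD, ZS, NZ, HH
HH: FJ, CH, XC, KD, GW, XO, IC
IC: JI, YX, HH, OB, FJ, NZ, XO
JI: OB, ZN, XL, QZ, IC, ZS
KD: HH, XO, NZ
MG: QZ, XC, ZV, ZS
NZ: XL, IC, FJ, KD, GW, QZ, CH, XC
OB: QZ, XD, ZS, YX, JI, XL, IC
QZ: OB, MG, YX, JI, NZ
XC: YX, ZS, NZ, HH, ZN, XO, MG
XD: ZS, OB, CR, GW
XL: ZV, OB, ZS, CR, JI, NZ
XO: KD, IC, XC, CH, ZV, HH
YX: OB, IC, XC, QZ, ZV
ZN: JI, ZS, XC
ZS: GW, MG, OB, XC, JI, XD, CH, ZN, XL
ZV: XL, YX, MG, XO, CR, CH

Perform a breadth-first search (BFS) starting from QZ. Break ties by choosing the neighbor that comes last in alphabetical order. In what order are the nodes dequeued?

QZ, YX, OB, NZ, MG, JI, ZV, XC, IC, ZS, XL, XD, KD, GW, FJ, CH, ZN, XO, CR, HH

Visit QZ; enqueue YX, OB, NZ, MG, JI → queue [YX, OB, NZ, MG, JI]
Visit YX; enqueue ZV, XC, IC → queue [OB, NZ, MG, JI, ZV, XC, IC]
Visit OB; enqueue ZS, XL, XD → queue [NZ, MG, JI, ZV, XC, IC, ZS, XL, XD]
Visit NZ; enqueue KD, GW, FJ, CH → queue [MG, JI, ZV, XC, IC, ZS, XL, XD, KD, GW, FJ, CH]
Visit MG → queue [JI, ZV, XC, IC, ZS, XL, XD, KD, GW, FJ, CH]
Visit JI; enqueue ZN → queue [ZV, XC, IC, ZS, XL, XD, KD, GW, FJ, CH, ZN]
Visit ZV; enqueue XO, CR → queue [XC, IC, ZS, XL, XD, KD, GW, FJ, CH, ZN, XO, CR]
Visit XC; enqueue HH → queue [IC, ZS, XL, XD, KD, GW, FJ, CH, ZN, XO, CR, HH]
Visit IC → queue [ZS, XL, XD, KD, GW, FJ, CH, ZN, XO, CR, HH]
Visit ZS → queue [XL, XD, KD, GW, FJ, CH, ZN, XO, CR, HH]
Visit XL → queue [XD, KD, GW, FJ, CH, ZN, XO, CR, HH]
Visit XD → queue [KD, GW, FJ, CH, ZN, XO, CR, HH]
Visit KD → queue [GW, FJ, CH, ZN, XO, CR, HH]
Visit GW → queue [FJ, CH, ZN, XO, CR, HH]
Visit FJ → queue [CH, ZN, XO, CR, HH]
Visit CH → queue [ZN, XO, CR, HH]
Visit ZN → queue [XO, CR, HH]
Visit XO → queue [CR, HH]
Visit CR → queue [HH]
Visit HH → queue []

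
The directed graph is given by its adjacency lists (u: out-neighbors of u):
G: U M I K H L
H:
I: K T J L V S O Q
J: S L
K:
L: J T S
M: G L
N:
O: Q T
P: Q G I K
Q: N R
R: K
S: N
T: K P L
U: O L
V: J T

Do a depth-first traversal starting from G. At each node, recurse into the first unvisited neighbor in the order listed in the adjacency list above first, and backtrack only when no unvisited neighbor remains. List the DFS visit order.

G, U, O, Q, N, R, K, T, P, I, J, S, L, V, M, H

Visit G
G → U
U → O
O → Q
Q → N
Q → R
R → K
O → T
T → P
P → I
I → J
J → S
J → L
I → V
G → M
G → H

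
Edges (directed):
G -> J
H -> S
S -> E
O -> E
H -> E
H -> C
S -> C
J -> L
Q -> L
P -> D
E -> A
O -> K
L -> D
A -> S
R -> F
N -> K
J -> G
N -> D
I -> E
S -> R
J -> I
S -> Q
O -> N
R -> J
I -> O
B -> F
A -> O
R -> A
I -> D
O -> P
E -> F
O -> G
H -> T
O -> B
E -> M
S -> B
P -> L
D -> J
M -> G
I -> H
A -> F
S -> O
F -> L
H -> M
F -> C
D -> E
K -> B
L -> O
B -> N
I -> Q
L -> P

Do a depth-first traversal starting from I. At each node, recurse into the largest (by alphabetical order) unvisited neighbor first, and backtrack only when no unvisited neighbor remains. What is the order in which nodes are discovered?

I, Q, L, P, D, J, G, E, M, F, C, A, S, R, O, N, K, B, H, T

Visit I
I → Q
Q → L
L → P
P → D
D → J
J → G
D → E
E → M
E → F
F → C
E → A
A → S
S → R
S → O
O → N
N → K
K → B
I → H
H → T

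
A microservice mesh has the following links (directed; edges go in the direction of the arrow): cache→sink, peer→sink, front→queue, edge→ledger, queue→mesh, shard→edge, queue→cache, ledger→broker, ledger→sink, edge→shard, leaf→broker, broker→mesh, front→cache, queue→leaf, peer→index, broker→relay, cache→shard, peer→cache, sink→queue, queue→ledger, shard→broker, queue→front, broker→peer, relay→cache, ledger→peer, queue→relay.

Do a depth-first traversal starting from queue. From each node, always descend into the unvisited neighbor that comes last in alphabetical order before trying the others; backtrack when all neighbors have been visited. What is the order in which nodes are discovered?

queue → relay → cache → sink → shard → edge → ledger → peer → index → broker → mesh → leaf → front

Visit queue
queue → relay
relay → cache
cache → sink
cache → shard
shard → edge
edge → ledger
ledger → peer
peer → index
ledger → broker
broker → mesh
queue → leaf
queue → front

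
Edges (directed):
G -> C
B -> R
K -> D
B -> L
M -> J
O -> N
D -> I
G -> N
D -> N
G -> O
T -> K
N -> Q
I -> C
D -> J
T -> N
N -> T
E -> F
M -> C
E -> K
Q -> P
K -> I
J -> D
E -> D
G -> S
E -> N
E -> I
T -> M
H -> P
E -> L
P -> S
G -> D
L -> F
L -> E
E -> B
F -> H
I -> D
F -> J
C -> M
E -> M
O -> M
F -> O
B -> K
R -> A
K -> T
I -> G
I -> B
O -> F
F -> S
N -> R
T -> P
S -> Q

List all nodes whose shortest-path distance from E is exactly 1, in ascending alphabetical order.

B, D, F, I, K, L, M, N

Level 0: E
Level 1: B, D, F, I, K, L, M, N
Level 2: C, G, H, J, O, Q, R, S, T
Level 3: A, P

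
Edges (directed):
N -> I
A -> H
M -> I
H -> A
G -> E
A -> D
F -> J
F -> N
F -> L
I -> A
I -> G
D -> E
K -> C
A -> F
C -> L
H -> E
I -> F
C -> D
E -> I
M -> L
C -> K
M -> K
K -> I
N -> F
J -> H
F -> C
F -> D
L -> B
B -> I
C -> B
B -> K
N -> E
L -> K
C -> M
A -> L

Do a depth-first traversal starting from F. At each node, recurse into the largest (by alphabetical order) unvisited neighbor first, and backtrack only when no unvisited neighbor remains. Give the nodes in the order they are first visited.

Visit F
F → N
N → I
I → G
G → E
I → A
A → L
L → K
K → C
C → M
C → D
C → B
A → H
F → J

F → N → I → G → E → A → L → K → C → M → D → B → H → J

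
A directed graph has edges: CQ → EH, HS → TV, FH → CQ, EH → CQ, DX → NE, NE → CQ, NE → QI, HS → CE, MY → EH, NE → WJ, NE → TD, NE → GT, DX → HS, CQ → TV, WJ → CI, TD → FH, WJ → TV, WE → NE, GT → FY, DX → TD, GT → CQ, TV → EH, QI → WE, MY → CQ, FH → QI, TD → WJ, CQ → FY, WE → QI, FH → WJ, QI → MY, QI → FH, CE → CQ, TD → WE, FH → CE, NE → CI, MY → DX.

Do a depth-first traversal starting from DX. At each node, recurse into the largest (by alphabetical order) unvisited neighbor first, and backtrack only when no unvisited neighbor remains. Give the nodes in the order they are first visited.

Visit DX
DX → TD
TD → WJ
WJ → TV
TV → EH
EH → CQ
CQ → FY
WJ → CI
TD → WE
WE → QI
QI → MY
QI → FH
FH → CE
WE → NE
NE → GT
DX → HS

DX, TD, WJ, TV, EH, CQ, FY, CI, WE, QI, MY, FH, CE, NE, GT, HS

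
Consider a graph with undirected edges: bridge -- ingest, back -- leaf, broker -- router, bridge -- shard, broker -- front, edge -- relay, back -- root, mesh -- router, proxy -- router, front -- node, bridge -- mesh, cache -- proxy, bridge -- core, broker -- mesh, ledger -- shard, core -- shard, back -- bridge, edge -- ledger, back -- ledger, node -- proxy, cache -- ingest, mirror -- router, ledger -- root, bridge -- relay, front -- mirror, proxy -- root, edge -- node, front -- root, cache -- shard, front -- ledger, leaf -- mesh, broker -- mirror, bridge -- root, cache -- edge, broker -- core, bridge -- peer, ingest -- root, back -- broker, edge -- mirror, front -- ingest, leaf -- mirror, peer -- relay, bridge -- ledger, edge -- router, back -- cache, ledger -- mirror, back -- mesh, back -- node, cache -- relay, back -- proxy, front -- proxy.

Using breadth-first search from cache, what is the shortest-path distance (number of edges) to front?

Level 0: cache
Level 1: back, edge, ingest, proxy, relay, shard
Level 2: bridge, broker, core, front, leaf, ledger, mesh, mirror, node, peer, root, router
front first appears at level 2.

2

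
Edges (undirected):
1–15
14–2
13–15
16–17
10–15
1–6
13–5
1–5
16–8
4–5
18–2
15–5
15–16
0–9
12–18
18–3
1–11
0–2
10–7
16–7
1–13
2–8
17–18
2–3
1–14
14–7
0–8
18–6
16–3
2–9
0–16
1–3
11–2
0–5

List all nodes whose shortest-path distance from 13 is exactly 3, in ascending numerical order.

2, 7, 8, 9, 17, 18

Level 0: 13
Level 1: 1, 5, 15
Level 2: 0, 3, 4, 6, 10, 11, 14, 16
Level 3: 2, 7, 8, 9, 17, 18
Level 4: 12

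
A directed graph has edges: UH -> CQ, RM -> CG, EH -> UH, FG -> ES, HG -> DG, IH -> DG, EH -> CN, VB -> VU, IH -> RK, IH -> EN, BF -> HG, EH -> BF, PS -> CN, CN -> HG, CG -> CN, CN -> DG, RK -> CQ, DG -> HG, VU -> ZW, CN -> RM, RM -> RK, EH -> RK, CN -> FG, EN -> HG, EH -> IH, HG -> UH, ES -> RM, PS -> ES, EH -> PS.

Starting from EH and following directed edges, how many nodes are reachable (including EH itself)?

15

BFS from EH visits: EH, UH, RK, PS, IH, CN, BF, CQ, ES, EN, DG, RM, HG, FG, CG
Reachable nodes: 15 of 18 total.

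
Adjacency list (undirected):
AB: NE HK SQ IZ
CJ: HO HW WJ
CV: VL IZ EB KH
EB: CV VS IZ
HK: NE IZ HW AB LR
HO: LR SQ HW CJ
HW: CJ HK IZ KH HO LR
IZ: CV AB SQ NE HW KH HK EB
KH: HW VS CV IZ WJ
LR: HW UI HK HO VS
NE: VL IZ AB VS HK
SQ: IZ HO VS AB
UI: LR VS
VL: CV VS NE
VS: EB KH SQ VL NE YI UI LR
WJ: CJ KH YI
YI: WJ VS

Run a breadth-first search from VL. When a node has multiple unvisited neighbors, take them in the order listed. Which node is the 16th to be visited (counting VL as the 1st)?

HO

Visit VL; enqueue CV, VS, NE → queue [CV, VS, NE]
Visit CV; enqueue IZ, EB, KH → queue [VS, NE, IZ, EB, KH]
Visit VS; enqueue SQ, YI, UI, LR → queue [NE, IZ, EB, KH, SQ, YI, UI, LR]
Visit NE; enqueue AB, HK → queue [IZ, EB, KH, SQ, YI, UI, LR, AB, HK]
Visit IZ; enqueue HW → queue [EB, KH, SQ, YI, UI, LR, AB, HK, HW]
Visit EB → queue [KH, SQ, YI, UI, LR, AB, HK, HW]
Visit KH; enqueue WJ → queue [SQ, YI, UI, LR, AB, HK, HW, WJ]
Visit SQ; enqueue HO → queue [YI, UI, LR, AB, HK, HW, WJ, HO]
Visit YI → queue [UI, LR, AB, HK, HW, WJ, HO]
Visit UI → queue [LR, AB, HK, HW, WJ, HO]
Visit LR → queue [AB, HK, HW, WJ, HO]
Visit AB → queue [HK, HW, WJ, HO]
Visit HK → queue [HW, WJ, HO]
Visit HW; enqueue CJ → queue [WJ, HO, CJ]
Visit WJ → queue [HO, CJ]
Visit HO → queue [CJ]
Visit CJ → queue []

Visit order: VL, CV, VS, NE, IZ, EB, KH, SQ, YI, UI, LR, AB, HK, HW, WJ, HO, CJ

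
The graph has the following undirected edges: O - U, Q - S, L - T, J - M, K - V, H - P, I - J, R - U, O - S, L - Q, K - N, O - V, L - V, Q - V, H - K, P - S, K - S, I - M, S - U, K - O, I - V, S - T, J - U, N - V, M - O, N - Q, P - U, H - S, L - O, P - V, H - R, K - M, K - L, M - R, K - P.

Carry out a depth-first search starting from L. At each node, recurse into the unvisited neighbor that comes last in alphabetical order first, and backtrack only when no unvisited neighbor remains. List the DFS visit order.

Visit L
L → V
V → Q
Q → S
S → U
U → R
R → M
M → O
O → K
K → P
P → H
K → N
M → J
J → I
S → T

L V Q S U R M O K P H N J I T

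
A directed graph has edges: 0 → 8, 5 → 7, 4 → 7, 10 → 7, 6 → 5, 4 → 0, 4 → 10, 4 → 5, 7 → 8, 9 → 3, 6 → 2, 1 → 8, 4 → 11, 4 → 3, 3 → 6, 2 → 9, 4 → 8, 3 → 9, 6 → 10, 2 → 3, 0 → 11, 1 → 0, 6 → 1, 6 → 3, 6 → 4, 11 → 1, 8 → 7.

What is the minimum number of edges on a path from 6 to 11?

2

Level 0: 6
Level 1: 1, 2, 3, 4, 5, 10
Level 2: 0, 7, 8, 9, 11
11 first appears at level 2.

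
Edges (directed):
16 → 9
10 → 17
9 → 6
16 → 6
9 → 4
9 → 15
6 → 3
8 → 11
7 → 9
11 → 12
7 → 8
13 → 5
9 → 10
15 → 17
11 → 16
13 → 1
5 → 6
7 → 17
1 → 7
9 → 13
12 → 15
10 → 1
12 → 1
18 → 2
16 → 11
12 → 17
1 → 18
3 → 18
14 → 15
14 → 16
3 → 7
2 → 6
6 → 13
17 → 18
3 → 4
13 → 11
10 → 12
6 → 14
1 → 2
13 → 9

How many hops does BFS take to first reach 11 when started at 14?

2

Level 0: 14
Level 1: 15, 16
Level 2: 6, 9, 11, 17
Level 3: 3, 4, 10, 12, 13, 18
Level 4: 1, 2, 5, 7
Level 5: 8
11 first appears at level 2.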